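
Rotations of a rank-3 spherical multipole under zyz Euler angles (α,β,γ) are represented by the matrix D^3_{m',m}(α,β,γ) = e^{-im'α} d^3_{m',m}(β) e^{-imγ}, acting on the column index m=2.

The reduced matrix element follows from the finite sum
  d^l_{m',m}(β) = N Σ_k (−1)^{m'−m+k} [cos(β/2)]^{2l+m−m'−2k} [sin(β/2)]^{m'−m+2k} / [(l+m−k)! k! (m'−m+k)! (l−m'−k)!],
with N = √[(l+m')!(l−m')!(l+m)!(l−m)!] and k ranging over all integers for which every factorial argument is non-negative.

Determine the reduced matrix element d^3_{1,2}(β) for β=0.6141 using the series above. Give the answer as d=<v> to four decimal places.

d^3_{1,2}(β=0.6141) via the finite sum:
Half-angle: c=0.953229, s=0.302248. N=√(24·2·120·1)=75.894664
The bounds max(0,m−m')=1 and min(l+m,l−m')=2 give 2 terms
  k=1: (−1)^0·75.8947/(24)·0.9532^5·0.3022^1 = +0.752229
  k=2: (−1)^1·75.8947/(12)·0.9532^3·0.3022^3 = -0.151256
d^3_{1,2}(0.6141) = +0.752229 -0.151256 = +0.600974

d=0.6010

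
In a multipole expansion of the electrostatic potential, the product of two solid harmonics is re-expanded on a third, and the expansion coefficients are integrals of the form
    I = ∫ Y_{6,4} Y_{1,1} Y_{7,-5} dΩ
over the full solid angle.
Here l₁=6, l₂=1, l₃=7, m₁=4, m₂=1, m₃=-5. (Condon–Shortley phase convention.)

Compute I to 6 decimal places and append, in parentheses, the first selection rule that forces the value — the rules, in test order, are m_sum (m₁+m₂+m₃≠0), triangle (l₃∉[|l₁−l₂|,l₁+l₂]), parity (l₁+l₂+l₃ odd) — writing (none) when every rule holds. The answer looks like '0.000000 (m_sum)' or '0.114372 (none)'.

m-sum 0 ✓  L=14 even ✓  5≤7≤7 ✓
Π(2lᵢ+1) = 13×3×15 = 585
triangle coeff Δ(6,1,7) = 1/1365
Σ_t [0,0]: t=0:+1/518400 = 1/518400
(3j)²=7/195 [(6 1 7; 0 0 0)], sign=-1
Σ_t [0,0]: t=0:+1/14515200 = 1/14515200
(3j)²=22/455 [(6 1 7; 4 1 -5)], sign=+1
⇒ 4πI² = 66/65
I = (-1)√(66/65/(4π)) = -0.28425647
No selection rule forces the value: the integral is nonzero (none).

-0.284256 (none)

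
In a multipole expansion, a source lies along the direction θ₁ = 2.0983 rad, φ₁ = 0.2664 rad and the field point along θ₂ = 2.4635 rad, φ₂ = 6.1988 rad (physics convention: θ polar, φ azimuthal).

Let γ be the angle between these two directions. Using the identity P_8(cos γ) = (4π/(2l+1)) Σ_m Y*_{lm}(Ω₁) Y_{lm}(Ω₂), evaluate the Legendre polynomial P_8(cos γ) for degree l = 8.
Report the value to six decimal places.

-0.409561

Term-by-term m-sum for l=8 (normalisation 4π/17 = 0.739198):
  m=-8: (-0.085128, 0.135659) × (0.009649, 0.007725) = (-0.001869, 0.000651)  (running Σ = (-0.001869, 0.000651))
  m=-7: (0.108151, -0.357196) × (-0.050977, -0.034183) = (-0.017723, 0.014512)  (running Σ = (-0.019593, 0.015163))
  m=-6: (-0.012110, 0.438605) × (0.162433, 0.090073) = (-0.041474, 0.070153)  (running Σ = (-0.061066, 0.085316))
  m=-5: (-0.037346, -0.153407) × (-0.342185, -0.153602) = (-0.010784, 0.058230)  (running Σ = (-0.071851, 0.143546))
  m=-4: (-0.129115, -0.233452) × (0.451786, 0.158564) = (-0.021315, -0.125944)  (running Σ = (-0.093166, 0.017603))
  m=-3: (0.214413, 0.220415) × (-0.256286, -0.066303) = (-0.040337, -0.070705)  (running Σ = (-0.133503, -0.053103))
  m=-2: (0.105141, 0.062000) × (-0.210766, -0.035913) = (-0.019934, -0.016843)  (running Σ = (-0.153437, -0.069946))
  m=-1: (-0.320848, -0.087555) × (0.382581, 0.032361) = (-0.119917, -0.043880)  (running Σ = (-0.273354, -0.113826))
  m=0: (-0.074686, -0.000000) × (0.098466, 0.000000) = (-0.007354, -0.000000)  (running Σ = (-0.280708, -0.113826))
  m=1: (0.320848, -0.087555) × (-0.382581, 0.032361) = (-0.119917, 0.043880)  (running Σ = (-0.400625, -0.069946))
  m=2: (0.105141, -0.062000) × (-0.210766, 0.035913) = (-0.019934, 0.016843)  (running Σ = (-0.420559, -0.053103))
  m=3: (-0.214413, 0.220415) × (0.256286, -0.066303) = (-0.040337, 0.070705)  (running Σ = (-0.460895, 0.017603))
  m=4: (-0.129115, 0.233452) × (0.451786, -0.158564) = (-0.021315, 0.125944)  (running Σ = (-0.482211, 0.143546))
  m=5: (0.037346, -0.153407) × (0.342185, -0.153602) = (-0.010784, -0.058230)  (running Σ = (-0.492995, 0.085316))
  m=6: (-0.012110, -0.438605) × (0.162433, -0.090073) = (-0.041474, -0.070153)  (running Σ = (-0.534469, 0.015163))
  m=7: (-0.108151, -0.357196) × (0.050977, -0.034183) = (-0.017723, -0.014512)  (running Σ = (-0.552192, 0.000651))
  m=8: (-0.085128, -0.135659) × (0.009649, -0.007725) = (-0.001869, -0.000651)  (running Σ = (-0.554062, 0.000000))
Accumulated sum (-0.554062, 0.000000); after 4π/(2l+1) scaling, (-0.409561, 0.000000) ⇒ P_8 = -0.409561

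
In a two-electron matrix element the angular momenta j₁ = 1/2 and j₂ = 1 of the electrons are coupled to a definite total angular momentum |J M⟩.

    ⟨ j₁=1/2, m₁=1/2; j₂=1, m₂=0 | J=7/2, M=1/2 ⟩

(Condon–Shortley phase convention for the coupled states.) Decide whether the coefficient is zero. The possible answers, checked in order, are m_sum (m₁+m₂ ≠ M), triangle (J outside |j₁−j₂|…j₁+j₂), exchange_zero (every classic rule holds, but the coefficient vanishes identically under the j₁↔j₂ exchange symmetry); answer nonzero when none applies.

triangle

m-sum: m₁+m₂ = 1/2+0 = 1/2, M = 1/2  ✓
triangle: need |j₁−j₂| ≤ J ≤ j₁+j₂, i.e. J ∈ [1/2, 3/2]; J = 7/2 is outside ✗ ⇒ coefficient is 0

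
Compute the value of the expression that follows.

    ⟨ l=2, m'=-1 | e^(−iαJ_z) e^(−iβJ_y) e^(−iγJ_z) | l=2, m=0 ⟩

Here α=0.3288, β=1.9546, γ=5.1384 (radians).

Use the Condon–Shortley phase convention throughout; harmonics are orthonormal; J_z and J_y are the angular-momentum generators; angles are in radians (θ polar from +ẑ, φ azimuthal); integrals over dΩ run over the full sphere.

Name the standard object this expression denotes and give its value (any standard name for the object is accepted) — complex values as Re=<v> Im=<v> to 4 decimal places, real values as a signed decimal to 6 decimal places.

Wigner D-matrix element, Re=-0.4025 Im=-0.1373

This is a Wigner D-matrix element — the rotation-matrix element ⟨l m'| R(α,β,γ) |l m⟩ in the angular-momentum basis.
First d^2_{-1,0}(β=1.9546), then the phase factors e^{-i(-1)α} and e^{-i(0)γ}:
Half-angle: c=0.559263, s=0.828990. N=√(1·6·2·2)=4.898979
k∈{1,2} keeps every argument non-negative
  k=1: (−1)^0·4.8990/(2)·0.5593^3·0.8290^1 = +0.355200
  k=2: (−1)^1·4.8990/(2)·0.5593^1·0.8290^3 = -0.780441
d^2_{-1,0}(1.9546) = +0.355200 -0.780441 = -0.425241
D = (+0.946431+0.322908i)·(-0.425241)·(+1.000000+0.000000i) = -0.402461-0.137314i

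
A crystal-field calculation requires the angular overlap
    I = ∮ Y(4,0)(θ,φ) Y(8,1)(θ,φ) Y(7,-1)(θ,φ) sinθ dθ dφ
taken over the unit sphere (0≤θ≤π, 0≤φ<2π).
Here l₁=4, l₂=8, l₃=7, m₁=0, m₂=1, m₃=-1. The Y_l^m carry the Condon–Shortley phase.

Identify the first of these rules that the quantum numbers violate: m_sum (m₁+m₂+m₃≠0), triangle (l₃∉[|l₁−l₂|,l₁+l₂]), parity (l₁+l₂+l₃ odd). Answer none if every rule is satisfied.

parity

m₁+m₂+m₃ = 0 + 1 − 1 = 0  ✓
triangle: |4−8|=4 ≤ l₃=7 ≤ 4+8=12  ✓
parity: l₁+l₂+l₃ = 19 is odd  ✗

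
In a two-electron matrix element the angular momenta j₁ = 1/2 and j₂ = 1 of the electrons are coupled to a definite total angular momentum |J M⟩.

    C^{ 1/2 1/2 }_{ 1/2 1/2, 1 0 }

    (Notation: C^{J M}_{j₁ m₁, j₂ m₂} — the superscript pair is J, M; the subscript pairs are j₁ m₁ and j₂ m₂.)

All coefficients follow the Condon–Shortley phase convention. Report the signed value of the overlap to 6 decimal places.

+0.577350  (= +√(1/3))

j₁+j₂−J=1  J+j₁−j₂=0  J−j₁+j₂=1  j₁+j₂+J+1=3
(j₁±m₁, j₂±m₂, J±M) = (1,0,1,1,1,0)
P² = 1/3
sum k=0..0:
  [0] +1/1 = 1
S = 1
C² = P²·S² = 1/3 ; C = +0.577350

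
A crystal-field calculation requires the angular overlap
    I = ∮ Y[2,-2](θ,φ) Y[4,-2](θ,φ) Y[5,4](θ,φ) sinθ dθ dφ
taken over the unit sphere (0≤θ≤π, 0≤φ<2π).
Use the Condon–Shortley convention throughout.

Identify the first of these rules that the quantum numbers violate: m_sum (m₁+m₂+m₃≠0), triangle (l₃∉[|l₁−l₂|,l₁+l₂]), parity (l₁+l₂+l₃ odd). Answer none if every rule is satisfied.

azimuthal sum: -2 − 2 + 4 = 0  ✓
2 ≤ 5 ≤ 6 (triangle on l)  ✓
L = 2 + 4 + 5 = 11 (odd)  ✗

parity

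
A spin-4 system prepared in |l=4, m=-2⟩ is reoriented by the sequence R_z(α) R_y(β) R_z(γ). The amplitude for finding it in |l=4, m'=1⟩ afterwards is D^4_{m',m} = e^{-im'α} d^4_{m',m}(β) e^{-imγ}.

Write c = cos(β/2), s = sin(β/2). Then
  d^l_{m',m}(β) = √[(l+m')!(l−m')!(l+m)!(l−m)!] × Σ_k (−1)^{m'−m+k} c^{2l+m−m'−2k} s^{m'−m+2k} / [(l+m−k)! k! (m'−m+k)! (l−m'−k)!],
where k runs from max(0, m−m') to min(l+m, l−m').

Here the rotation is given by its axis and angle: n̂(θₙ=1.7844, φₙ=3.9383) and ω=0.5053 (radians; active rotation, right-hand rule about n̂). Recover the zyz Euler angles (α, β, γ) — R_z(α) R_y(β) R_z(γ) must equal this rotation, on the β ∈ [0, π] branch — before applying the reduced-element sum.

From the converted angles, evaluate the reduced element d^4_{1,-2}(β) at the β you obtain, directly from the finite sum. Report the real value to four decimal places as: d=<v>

Axis–angle → zyz. n̂ = (sinθₙcosφₙ, sinθₙsinφₙ, cosθₙ) = (-0.683178, -0.698807, -0.211983), ω = 0.5053.
R = I cosω + sinω [n̂]ₓ + (1−cosω) n̂n̂ᵀ gives
  R = [+0.933357, +0.162277, -0.320173; -0.042952, +0.936056, +0.349218; +0.356370, -0.312193, +0.880645]
β = atan2(√(R₁₃²+R₂₃²), R₃₃) = 0.493574; α = atan2(R₂₃, R₁₃) mod 2π = 2.312831; γ = atan2(R₃₂, −R₃₁) mod 2π = 3.861009
d^4_{1,-2}(β=0.4936) via the finite sum:
c=cos(0.493574/2)=0.969702, s=sin(0.493574/2)=0.244290; N=√[120·6·2·720]=1018.233765
The bounds max(0,m−m')=0 and min(l+m,l−m')=2 give 3 terms
  k=0: (−1)^3·1018.2338/(72)·0.9697^5·0.2443^3 = -0.176776
  k=1: (−1)^4·1018.2338/(48)·0.9697^3·0.2443^5 = +0.016829
  k=2: (−1)^5·1018.2338/(240)·0.9697^1·0.2443^7 = -0.000214
d^4_{1,-2}(0.4936) = -0.176776 +0.016829 -0.000214 = -0.160161

d=-0.1602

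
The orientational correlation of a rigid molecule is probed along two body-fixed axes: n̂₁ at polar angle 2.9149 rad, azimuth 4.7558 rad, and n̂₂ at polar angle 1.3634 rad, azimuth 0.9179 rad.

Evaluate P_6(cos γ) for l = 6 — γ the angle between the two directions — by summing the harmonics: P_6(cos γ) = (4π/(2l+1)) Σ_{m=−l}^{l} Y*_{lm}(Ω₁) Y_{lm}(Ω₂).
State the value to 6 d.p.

Summing Y*_{l m}(θ₁,φ₁)·Y_{l m}(θ₂,φ₂) over m ∈ [−6, 6]; prefactor 4π/(2·6+1) = 0.966644:
  [-6]  conj(Y_{6,-6})(Ω₁) = -0.000060-0.000016i ; Y_{6,-6}(Ω₂) = +0.302827+0.297060i ; Δ = -0.000013-0.000023i
  [-5]  conj(Y_{6,-5})(Ω₁) = -0.000201+0.000913i ; Y_{6,-5}(Ω₂) = -0.037903+0.306880i ; Δ = -0.000273-0.000096i
  [-4]  conj(Y_{6,-4})(Ω₁) = +0.008469+0.001486i ; Y_{6,-4}(Ω₂) = +0.150625-0.088255i ; Δ = +0.001407-0.000524i
  [-3]  conj(Y_{6,-3})(Ω₁) = +0.006967-0.053193i ; Y_{6,-3}(Ω₂) = +0.294790+0.120449i ; Δ = +0.008461-0.014842i
  [-2]  conj(Y_{6,-2})(Ω₁) = -0.223887-0.019487i ; Y_{6,-2}(Ω₂) = -0.024190-0.089133i ; Δ = +0.003679+0.020427i
  [-1]  conj(Y_{6,-1})(Ω₁) = -0.024533+0.564786i ; Y_{6,-1}(Ω₂) = +0.190993-0.249735i ; Δ = +0.136361+0.113997i
  [+0]  conj(Y_{6,0})(Ω₁) = +0.537048-0.000000i ; Y_{6,0}(Ω₂) = -0.069715+0.000000i ; Δ = -0.037440+0.000000i
  [+1]  conj(Y_{6,1})(Ω₁) = +0.024533+0.564786i ; Y_{6,1}(Ω₂) = -0.190993-0.249735i ; Δ = +0.136361-0.113997i
  [+2]  conj(Y_{6,2})(Ω₁) = -0.223887+0.019487i ; Y_{6,2}(Ω₂) = -0.024190+0.089133i ; Δ = +0.003679-0.020427i
  [+3]  conj(Y_{6,3})(Ω₁) = -0.006967-0.053193i ; Y_{6,3}(Ω₂) = -0.294790+0.120449i ; Δ = +0.008461+0.014842i
  [+4]  conj(Y_{6,4})(Ω₁) = +0.008469-0.001486i ; Y_{6,4}(Ω₂) = +0.150625+0.088255i ; Δ = +0.001407+0.000524i
  [+5]  conj(Y_{6,5})(Ω₁) = +0.000201+0.000913i ; Y_{6,5}(Ω₂) = +0.037903+0.306880i ; Δ = -0.000273+0.000096i
  [+6]  conj(Y_{6,6})(Ω₁) = -0.000060+0.000016i ; Y_{6,6}(Ω₂) = +0.302827-0.297060i ; Δ = -0.000013+0.000023i
Accumulated sum +0.261802-0.000000i; after 4π/(2l+1) scaling, +0.253069-0.000000i ⇒ P_6 = 0.253069

0.253069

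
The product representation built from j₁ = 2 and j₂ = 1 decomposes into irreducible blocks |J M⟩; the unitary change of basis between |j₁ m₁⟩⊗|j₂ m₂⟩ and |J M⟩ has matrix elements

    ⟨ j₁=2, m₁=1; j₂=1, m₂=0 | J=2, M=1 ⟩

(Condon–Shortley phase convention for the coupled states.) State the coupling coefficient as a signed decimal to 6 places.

triangle: 1!×3!×1!/6! = 6/720
(j±m)!: 3!×1!×1!×1!×3!×1! = 36
prefactor² = (2J+1)×Δ×N² = 3/2
  k=0: +1/(0!×1!×1!×1!×2!×0!) = 1/2
  k=1: −1/(1!×0!×0!×0!×3!×1!) = -1/6
Σ = 1/3  ⇒  CG² = 3/2×(1/3)² = 1/6
CG = +√(1/6) = +0.408248

+0.408248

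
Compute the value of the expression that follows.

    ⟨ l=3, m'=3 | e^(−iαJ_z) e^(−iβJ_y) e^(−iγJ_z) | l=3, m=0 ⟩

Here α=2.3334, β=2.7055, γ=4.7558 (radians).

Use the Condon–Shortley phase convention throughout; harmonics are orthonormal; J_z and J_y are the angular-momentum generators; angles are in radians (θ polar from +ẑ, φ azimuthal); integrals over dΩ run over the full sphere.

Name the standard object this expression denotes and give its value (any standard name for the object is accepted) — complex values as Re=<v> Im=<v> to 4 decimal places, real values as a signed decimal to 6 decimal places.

This is a Wigner D-matrix element — the rotation-matrix element ⟨l m'| R(α,β,γ) |l m⟩ in the angular-momentum basis.
D^3_{3,0}(2.3334,2.7055,4.7558) = e^{-i·3·2.3334}·d^3_{3,0}(2.7055)·e^{-i·0·4.7558}. Compute d first:
Half-angle: c=0.216323, s=0.976322. N=√(720·1·6·6)=160.996894
k∈{0} keeps every argument non-negative
  k=0: (−1)^3·160.9969/(36)·0.2163^3·0.9763^3 = -0.042131
d^3_{3,0}(2.7055) = -0.042131
Phases: e^{-i·(3)·2.3334}=+0.753771-0.657137i, e^{-i·(0)·4.7558}=+1.000000+0.000000i ⇒ D=-0.031757+0.027686i

Wigner D-matrix element, Re=-0.0318 Im=0.0277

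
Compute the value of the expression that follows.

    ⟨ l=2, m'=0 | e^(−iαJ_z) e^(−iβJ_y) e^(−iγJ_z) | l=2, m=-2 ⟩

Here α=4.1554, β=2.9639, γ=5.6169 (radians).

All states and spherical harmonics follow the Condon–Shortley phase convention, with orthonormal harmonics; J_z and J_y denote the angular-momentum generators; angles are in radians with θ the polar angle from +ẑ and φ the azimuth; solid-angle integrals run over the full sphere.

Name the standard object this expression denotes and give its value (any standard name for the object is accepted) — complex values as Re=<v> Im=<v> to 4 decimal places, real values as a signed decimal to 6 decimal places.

This is a Wigner D-matrix element — the rotation-matrix element ⟨l m'| R(α,β,γ) |l m⟩ in the angular-momentum basis.
D^2_{0,-2}(4.1554,2.9639,5.6169) = e^{-i·0·4.1554}·d^2_{0,-2}(2.9639)·e^{-i·-2·5.6169}. Compute d first:
With c≡cos(β/2)=0.088729 and s≡sin(β/2)=0.996056, N=[2·2·1·24]^{1/2}=9.797959
k: max(0,(-2)−(0))=0 … min(2+(-2),2−(0))=0
  k=0: (−1)^2·9.7980/(4)·0.0887^2·0.9961^2 = +0.019133
d^2_{0,-2}(2.9639) = +0.019133
D = (+1.000000+0.000000i)·(+0.019133)·(+0.235979-0.971758i) = +0.004515-0.018592i

Wigner D-matrix element, Re=0.0045 Im=-0.0186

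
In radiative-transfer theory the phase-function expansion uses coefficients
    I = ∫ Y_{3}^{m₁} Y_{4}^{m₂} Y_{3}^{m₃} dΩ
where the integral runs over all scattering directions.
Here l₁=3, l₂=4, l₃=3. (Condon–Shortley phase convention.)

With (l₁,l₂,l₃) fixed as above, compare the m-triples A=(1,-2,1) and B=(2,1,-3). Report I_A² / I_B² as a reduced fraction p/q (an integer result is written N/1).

4/3

l's match ⇒ only the (l;m) 3-j factors differ between A and B.
A: triangle coeff Δ(3,4,3) = 1/34650; Σ_t [0,2]: t=0:+1/192 t=1:−1/36 t=2:+1/192 = -5/288; (3j)²=20/693 [(3 4 3; 1 -2 1)], sign=-1
B: triangle coeff Δ(3,4,3) = 1/34650; Σ_t [1,1]: t=1:−1/288 = -1/288; (3j)²=5/231 [(3 4 3; 2 1 -3)], sign=-1
I_A²/I_B² = (20/693)/(5/231) = 4/3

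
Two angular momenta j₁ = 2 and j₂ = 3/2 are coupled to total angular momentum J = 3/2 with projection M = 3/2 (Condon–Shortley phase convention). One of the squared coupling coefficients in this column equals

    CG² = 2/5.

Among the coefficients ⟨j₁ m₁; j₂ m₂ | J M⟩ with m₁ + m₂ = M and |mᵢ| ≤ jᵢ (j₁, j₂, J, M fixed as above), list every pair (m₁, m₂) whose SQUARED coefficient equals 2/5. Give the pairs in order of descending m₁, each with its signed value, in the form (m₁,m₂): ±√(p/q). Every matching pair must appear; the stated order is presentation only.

Admissible pairs with m₁+m₂ = M = 3/2: (0,3/2), (1,1/2), (2,-1/2)
  (m₁,m₂)=(2,-1/2): CG² = 2/5, CG = +√(2/5)   ← matches the target
  (m₁,m₂)=(1,1/2): CG² = 2/5, CG = −√(2/5)   ← matches the target
  (m₁,m₂)=(0,3/2): CG² = 1/5, CG = +√(1/5)
Pairs with CG² = 2/5: (2,-1/2): +√(2/5); (1,1/2): −√(2/5)

(2,-1/2): +√(2/5); (1,1/2): −√(2/5)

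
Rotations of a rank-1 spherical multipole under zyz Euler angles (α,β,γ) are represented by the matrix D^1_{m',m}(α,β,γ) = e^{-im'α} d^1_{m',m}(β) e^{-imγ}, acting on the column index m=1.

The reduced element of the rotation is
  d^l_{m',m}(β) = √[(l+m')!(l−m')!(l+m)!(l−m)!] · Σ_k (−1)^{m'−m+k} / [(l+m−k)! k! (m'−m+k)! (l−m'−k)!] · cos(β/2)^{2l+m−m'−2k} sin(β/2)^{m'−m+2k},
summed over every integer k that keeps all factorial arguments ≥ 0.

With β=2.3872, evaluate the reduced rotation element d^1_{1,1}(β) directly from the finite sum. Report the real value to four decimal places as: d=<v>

d=0.1357

d^1_{1,1}(β=2.3872) via the finite sum:
With c≡cos(β/2)=0.368315 and s≡sin(β/2)=0.929701, N=[2·1·2·1]^{1/2}=2.000000
The bounds max(0,m−m')=0 and min(l+m,l−m')=0 give 1 term
  k=0: (−1)^0·2.0000/(2)·0.3683^2·0.9297^0 = +0.135656
d^1_{1,1}(2.3872) = +0.135656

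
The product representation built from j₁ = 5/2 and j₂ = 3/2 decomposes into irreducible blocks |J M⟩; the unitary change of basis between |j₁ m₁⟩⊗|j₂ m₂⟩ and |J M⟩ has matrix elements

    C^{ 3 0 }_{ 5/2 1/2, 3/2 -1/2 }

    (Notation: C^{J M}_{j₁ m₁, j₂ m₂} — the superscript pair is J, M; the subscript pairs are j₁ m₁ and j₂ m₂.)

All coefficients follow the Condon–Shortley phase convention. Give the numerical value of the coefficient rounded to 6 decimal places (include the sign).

+0.447214

√[7·1!4!2!/8! · 3!2!1!2!3!3!] = √(36/5)
  +(−1)^0/∏(0,1,2,1,2,1)! = 1/4  (running 1/4)
  +(−1)^1/∏(1,0,1,0,3,2)! = -1/12  (running 1/6)
⟨..|..⟩ = √(36/5)·(1/6) = +0.447214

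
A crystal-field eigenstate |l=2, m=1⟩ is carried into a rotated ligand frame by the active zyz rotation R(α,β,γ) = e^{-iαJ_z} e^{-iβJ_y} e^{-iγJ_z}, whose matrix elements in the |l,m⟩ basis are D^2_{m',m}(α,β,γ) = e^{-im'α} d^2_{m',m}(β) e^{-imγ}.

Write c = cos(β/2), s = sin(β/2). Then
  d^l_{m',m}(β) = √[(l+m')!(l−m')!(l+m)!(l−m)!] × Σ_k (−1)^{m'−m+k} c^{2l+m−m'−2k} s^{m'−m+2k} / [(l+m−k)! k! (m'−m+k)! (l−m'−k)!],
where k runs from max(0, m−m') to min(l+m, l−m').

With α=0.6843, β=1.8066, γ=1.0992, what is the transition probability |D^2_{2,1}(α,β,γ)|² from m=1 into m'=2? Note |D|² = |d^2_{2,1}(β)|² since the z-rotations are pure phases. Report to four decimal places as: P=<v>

D^2_{2,1}(0.6843,1.8066,1.0992) = e^{-i·2·0.6843}·d^2_{2,1}(1.8066)·e^{-i·1·1.0992}. Compute d first:
c=cos(1.806600/2)=0.619022, s=sin(1.806600/2)=0.785374; N=√[24·1·6·1]=12.000000
The bounds max(0,m−m')=0 and min(l+m,l−m')=0 give 1 term
  k=0: (−1)^1·12.0000/(6)·0.6190^3·0.7854^1 = -0.372584
d^2_{2,1}(1.8066) = -0.372584
|D^2_{2,1}|² = |d^2_{2,1}(β)|² = (-0.372584)² = 0.138819 (the z-rotation phases have unit modulus)

P=0.1388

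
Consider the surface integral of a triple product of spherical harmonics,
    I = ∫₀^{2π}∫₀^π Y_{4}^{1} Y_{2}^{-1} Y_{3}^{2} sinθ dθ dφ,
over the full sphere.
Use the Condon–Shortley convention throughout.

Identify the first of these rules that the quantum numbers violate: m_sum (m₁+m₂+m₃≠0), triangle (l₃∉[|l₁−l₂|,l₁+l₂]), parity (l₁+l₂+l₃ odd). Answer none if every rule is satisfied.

m_sum

Σmᵢ = 2  ✗
l₃∈[|l₁−l₂|,l₁+l₂]=[2,6], have l₃=3
Σlᵢ = 9 ⇒ odd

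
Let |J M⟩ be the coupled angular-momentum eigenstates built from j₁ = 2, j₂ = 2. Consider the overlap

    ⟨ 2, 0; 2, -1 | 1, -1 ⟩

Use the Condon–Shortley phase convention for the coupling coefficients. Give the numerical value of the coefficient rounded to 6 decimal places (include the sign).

−√(3/10) = -0.547723

√[3·3!1!1!/6! · 2!2!1!3!0!2!] = √(6/5)
  +(−1)^1/∏(1,2,1,0,0,1)! = -1/2  (running -1/2)
⟨..|..⟩ = √(6/5)·(-1/2) = -0.547723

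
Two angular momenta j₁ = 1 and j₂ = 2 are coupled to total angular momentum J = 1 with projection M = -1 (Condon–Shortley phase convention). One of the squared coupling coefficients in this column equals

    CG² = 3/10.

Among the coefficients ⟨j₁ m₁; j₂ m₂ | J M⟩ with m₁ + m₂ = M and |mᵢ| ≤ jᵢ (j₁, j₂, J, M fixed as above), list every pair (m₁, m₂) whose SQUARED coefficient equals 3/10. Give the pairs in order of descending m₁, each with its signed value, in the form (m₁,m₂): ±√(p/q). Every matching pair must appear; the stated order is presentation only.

(0,-1): −√(3/10)

Admissible pairs with m₁+m₂ = M = -1: (-1,0), (0,-1), (1,-2)
  (m₁,m₂)=(1,-2): CG² = 3/5, CG = +√(3/5)
  (m₁,m₂)=(0,-1): CG² = 3/10, CG = −√(3/10)   ← matches the target
  (m₁,m₂)=(-1,0): CG² = 1/10, CG = +√(1/10)
Pairs with CG² = 3/10: (0,-1): −√(3/10)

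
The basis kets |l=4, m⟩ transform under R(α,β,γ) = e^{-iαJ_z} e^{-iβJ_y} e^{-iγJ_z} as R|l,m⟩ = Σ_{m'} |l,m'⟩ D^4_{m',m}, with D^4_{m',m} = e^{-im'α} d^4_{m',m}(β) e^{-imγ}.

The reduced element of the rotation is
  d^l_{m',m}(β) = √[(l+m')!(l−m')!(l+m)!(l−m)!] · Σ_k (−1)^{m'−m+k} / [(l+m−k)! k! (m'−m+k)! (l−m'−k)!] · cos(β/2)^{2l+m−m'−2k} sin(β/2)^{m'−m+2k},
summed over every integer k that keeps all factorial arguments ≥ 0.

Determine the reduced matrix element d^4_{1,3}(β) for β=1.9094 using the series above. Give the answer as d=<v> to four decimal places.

d=-0.4576

d^4_{1,3}(β=1.9094) via the finite sum:
c=cos(1.909400/2)=0.577854, s=sin(1.909400/2)=0.816140; N=√[120·6·5040·1]=1904.940944
k: max(0,(3)−(1))=2 … min(4+(3),4−(1))=3
  k=2: (−1)^0·1904.9409/(240)·0.5779^6·0.8161^2 = +0.196837
  k=3: (−1)^1·1904.9409/(144)·0.5779^4·0.8161^4 = -0.654410
d^4_{1,3}(1.9094) = +0.196837 -0.654410 = -0.457573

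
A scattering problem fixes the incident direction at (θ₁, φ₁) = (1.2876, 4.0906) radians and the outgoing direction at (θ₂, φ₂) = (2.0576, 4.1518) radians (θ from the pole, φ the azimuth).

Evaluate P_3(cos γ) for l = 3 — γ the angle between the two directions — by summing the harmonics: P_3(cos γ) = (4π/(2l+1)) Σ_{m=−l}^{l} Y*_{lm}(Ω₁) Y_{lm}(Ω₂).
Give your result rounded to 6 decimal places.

-0.155590

Term-by-term m-sum for l=3 (normalisation 4π/7 = 1.795196):
  m=-3: (+0.353418-0.107226i) × (+0.286286+0.031900i) = +0.104599-0.019423i  (running Σ = +0.104599-0.019423i)
  m=-2: (-0.084618+0.249303i) × (+0.162315+0.336346i) = -0.097587+0.012005i  (running Σ = +0.007012-0.007418i)
  m=-1: (+0.110187+0.153760i) × (-0.014306+0.022789i) = -0.005080+0.000311i  (running Σ = +0.001932-0.007107i)
  m=0: (-0.272117-0.000000i) × (+0.332702+0.000000i) = -0.090534-0.000000i  (running Σ = -0.088602-0.007107i)
  m=1: (-0.110187+0.153760i) × (+0.014306+0.022789i) = -0.005080-0.000311i  (running Σ = -0.093682-0.007418i)
  m=2: (-0.084618-0.249303i) × (+0.162315-0.336346i) = -0.097587-0.012005i  (running Σ = -0.191269-0.019423i)
  m=3: (-0.353418-0.107226i) × (-0.286286+0.031900i) = +0.104599+0.019423i  (running Σ = -0.086670+0.000000i)
Total Σ_m = -0.086670+0.000000i. Multiply by 1.795196: -0.155590+0.000000i. P_3(cos γ) = -0.155590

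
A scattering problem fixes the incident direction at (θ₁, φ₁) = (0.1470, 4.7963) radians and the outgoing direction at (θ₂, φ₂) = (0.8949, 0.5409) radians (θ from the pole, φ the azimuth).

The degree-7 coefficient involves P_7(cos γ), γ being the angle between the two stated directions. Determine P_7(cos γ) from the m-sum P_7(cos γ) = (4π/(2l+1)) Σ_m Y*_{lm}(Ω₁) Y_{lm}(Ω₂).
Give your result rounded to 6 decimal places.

0.316250

Summing Y*_{l m}(θ₁,φ₁)·Y_{l m}(θ₂,φ₂) over m ∈ [−7, 7]; prefactor 4π/(2·7+1) = 0.837758:
  m=-7: Y*=-0.000000+0.000001i  Y=-0.070297+0.052855i  product -0.000000-0.000000i
  m=-6: Y*=-0.000016-0.000009i  Y=-0.262468+0.027344i  product +0.000004+0.000002i
  m=-5: Y*=+0.000118-0.000265i  Y=-0.392714-0.183489i  product -0.000095+0.000082i
  m=-4: Y*=+0.003067+0.001070i  Y=-0.198370-0.294481i  product -0.000293-0.001115i
  m=-3: Y*=-0.006524+0.025368i  Y=+0.002526+0.048629i  product -0.001250-0.000253i
  m=-2: Y*=-0.144996-0.024565i  Y=-0.172025+0.323294i  product +0.032884-0.042651i
  m=-1: Y*=+0.043199-0.513614i  Y=-0.096864+0.058182i  product +0.025698+0.052264i
  m=+0: Y*=+0.785929-0.000000i  Y=+0.335397+0.000000i  product +0.263598+0.000000i
  m=+1: Y*=-0.043199-0.513614i  Y=+0.096864+0.058182i  product +0.025698-0.052264i
  m=+2: Y*=-0.144996+0.024565i  Y=-0.172025-0.323294i  product +0.032884+0.042651i
  m=+3: Y*=+0.006524+0.025368i  Y=-0.002526+0.048629i  product -0.001250+0.000253i
  m=+4: Y*=+0.003067-0.001070i  Y=-0.198370+0.294481i  product -0.000293+0.001115i
  m=+5: Y*=-0.000118-0.000265i  Y=+0.392714-0.183489i  product -0.000095-0.000082i
  m=+6: Y*=-0.000016+0.000009i  Y=-0.262468-0.027344i  product +0.000004-0.000002i
  m=+7: Y*=+0.000000+0.000001i  Y=+0.070297+0.052855i  product -0.000000+0.000000i
Accumulated sum +0.377496-0.000000i; after 4π/(2l+1) scaling, +0.316250-0.000000i ⇒ P_7 = 0.316250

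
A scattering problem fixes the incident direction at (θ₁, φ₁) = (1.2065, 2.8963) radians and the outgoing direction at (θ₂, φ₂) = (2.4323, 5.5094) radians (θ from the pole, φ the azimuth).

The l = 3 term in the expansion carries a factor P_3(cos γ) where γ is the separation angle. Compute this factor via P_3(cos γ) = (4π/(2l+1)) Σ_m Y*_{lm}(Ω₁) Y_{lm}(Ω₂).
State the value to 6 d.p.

-0.066543

Expand P_3 via completeness: Σ_{m} conj(Y_{3,m}) at Ω₁ times Y_{3,m} at Ω₂ —
  term(m=-3) = +0.000576-0.039228i   from Y*(Ω₁)=-0.252285+0.228459i, Y(Ω₂)=-0.078618+0.084296i
  term(m=-2) = -0.051400-0.091074i   from Y*(Ω₁)=+0.280407-0.149777i, Y(Ω₂)=-0.007640-0.328872i
  term(m=-1) = +0.037675+0.021998i   from Y*(Ω₁)=+0.107002-0.026786i, Y(Ω₂)=+0.282901+0.276406i
  term(m=+0) = -0.010770-0.000000i   from Y*(Ω₁)=-0.314487-0.000000i, Y(Ω₂)=+0.034247+0.000000i
  term(m=+1) = +0.037675-0.021998i   from Y*(Ω₁)=-0.107002-0.026786i, Y(Ω₂)=-0.282901+0.276406i
  term(m=+2) = -0.051400+0.091074i   from Y*(Ω₁)=+0.280407+0.149777i, Y(Ω₂)=-0.007640+0.328872i
  term(m=+3) = +0.000576+0.039228i   from Y*(Ω₁)=+0.252285+0.228459i, Y(Ω₂)=+0.078618+0.084296i
Accumulated sum -0.037067+0.000000i; after 4π/(2l+1) scaling, -0.066543+0.000000i ⇒ P_3 = -0.066543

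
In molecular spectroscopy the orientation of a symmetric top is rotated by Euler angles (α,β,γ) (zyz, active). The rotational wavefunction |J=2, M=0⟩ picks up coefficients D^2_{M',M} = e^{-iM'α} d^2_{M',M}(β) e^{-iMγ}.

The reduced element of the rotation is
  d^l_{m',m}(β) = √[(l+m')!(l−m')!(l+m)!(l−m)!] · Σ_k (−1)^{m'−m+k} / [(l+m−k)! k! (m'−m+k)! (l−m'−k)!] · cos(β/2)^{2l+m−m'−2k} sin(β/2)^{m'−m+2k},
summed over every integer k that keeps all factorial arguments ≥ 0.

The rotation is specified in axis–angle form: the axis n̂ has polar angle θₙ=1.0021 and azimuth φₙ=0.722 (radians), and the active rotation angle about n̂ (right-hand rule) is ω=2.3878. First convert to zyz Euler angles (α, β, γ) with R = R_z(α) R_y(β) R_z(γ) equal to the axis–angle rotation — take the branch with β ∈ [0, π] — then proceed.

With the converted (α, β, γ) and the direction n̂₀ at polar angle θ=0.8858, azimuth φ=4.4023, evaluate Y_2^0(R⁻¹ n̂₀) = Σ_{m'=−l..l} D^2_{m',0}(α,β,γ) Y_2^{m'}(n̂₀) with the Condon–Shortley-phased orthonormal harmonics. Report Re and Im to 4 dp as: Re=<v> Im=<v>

Axis–angle → zyz. n̂ = (sinθₙcosφₙ, sinθₙsinφₙ, cosθₙ) = (+0.632362, +0.556866, +0.538534), ω = 2.3878.
R = I cosω + sinω [n̂]ₓ + (1−cosω) n̂n̂ᵀ gives
  R = [-0.037664, +0.240308, +0.969966; +0.977463, -0.192906, +0.085747; +0.207718, +0.951335, -0.227627]
β = atan2(√(R₁₃²+R₂₃²), R₃₃) = 1.800437; α = atan2(R₂₃, R₁₃) mod 2π = 0.088173; γ = atan2(R₃₂, −R₃₁) mod 2π = 1.785766
Need the full column D^2_{m',0} for m'=−2..2 at α=0.0882, β=1.8004, γ=1.7858.
cos(β/2)=0.621439, sin(β/2)=0.783463
d^2_{-2,0}: single k=2 term ⇒ +0.580643;  D = +0.571638+0.101864i
d^2_{-1,0}: k∈[1..2] ⇒ +0.460563 -0.732030 = -0.271467;  D = -0.270412-0.023905i
d^2_{0,0}: k∈[0..2] ⇒ +0.149140 -0.948186 +0.376767 = -0.422279;  D = -0.422279+0.000000i
d^2_{1,0}: k∈[0..1] ⇒ -0.460563 +0.732030 = +0.271467;  D = +0.270412-0.023905i
d^2_{2,0}: single k=0 term ⇒ +0.580643;  D = +0.571638-0.101864i
Y_2^{m'}(θ=0.8858,φ=4.4023) and Σ D·Y over m':
  (+0.5716+0.1019i)·(-0.1885-0.1346i)  (-0.2704-0.0239i)·(-0.1155+0.3605i)  (-0.4223+0.0000i)·(+0.0633+0.0000i)  (+0.2704-0.0239i)·(+0.1155+0.3605i)  (+0.5716-0.1019i)·(-0.1885+0.1346i)
Y_2^0(R⁻¹ n̂) = -0.135146+0.000000i

Re=-0.1351 Im=0.0000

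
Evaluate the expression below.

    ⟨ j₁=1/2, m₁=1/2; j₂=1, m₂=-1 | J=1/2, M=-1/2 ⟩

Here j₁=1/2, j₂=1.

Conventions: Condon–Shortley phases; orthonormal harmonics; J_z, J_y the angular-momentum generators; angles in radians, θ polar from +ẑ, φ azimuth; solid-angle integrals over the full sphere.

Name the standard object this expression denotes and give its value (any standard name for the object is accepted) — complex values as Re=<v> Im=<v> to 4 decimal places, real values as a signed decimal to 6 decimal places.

This is a Clebsch–Gordan (vector-coupling) coefficient.
√[2·1!0!1!/3! · 1!0!0!2!0!1!] = √(2/3)
  +(−1)^0/∏(0,1,0,0,0,1)! = 1  (running 1)
⟨..|..⟩ = √(2/3)·(1) = +0.816497

Clebsch–Gordan coefficient, +√(2/3) ≈ +0.816497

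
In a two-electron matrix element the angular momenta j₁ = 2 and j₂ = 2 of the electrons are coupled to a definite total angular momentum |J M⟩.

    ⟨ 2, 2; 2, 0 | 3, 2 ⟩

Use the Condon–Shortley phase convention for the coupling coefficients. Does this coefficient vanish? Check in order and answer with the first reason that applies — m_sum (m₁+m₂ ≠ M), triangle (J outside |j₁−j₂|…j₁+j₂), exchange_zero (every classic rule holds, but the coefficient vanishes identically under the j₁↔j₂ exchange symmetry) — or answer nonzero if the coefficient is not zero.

m-sum: m₁+m₂ = 2+0 = 2, M = 2  ✓
triangle: |j₁−j₂| = 0 ≤ J = 3 ≤ j₁+j₂ = 4  ✓
exchange: j₁≠j₂ or m₁≠m₂ — the exchange symmetry imposes no constraint here
value check: CG = +√(1/2) = +0.707107 ≠ 0

nonzero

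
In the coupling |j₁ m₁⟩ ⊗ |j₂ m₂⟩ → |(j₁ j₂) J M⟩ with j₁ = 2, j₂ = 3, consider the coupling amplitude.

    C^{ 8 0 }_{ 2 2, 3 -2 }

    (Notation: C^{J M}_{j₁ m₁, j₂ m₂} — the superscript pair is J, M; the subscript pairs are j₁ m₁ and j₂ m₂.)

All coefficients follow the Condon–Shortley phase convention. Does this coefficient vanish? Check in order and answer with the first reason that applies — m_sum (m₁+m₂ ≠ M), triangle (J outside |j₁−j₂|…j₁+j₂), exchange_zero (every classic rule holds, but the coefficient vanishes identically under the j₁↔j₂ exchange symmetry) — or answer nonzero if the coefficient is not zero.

triangle

m-sum: m₁+m₂ = 2+(-2) = 0, M = 0  ✓
triangle: need |j₁−j₂| ≤ J ≤ j₁+j₂, i.e. J ∈ [1, 5]; J = 8 is outside ✗ ⇒ coefficient is 0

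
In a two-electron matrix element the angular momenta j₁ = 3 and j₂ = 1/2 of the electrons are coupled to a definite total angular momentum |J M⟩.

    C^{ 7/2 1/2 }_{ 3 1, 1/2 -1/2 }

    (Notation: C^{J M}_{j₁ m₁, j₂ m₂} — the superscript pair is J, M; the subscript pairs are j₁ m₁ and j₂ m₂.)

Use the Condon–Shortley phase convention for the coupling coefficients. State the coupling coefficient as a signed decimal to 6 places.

triangle: 0!*6!*1!/8! = 720/40320
(j±m)!: 4!*2!*0!*1!*4!*3! = 6912
prefactor² = (2J+1)*Δ*N² = 6912/7
  k=0: +1/(0!*0!*2!*0!*4!*1!) = 1/48
Σ = 1/48  ⇒  CG² = 6912/7*(1/48)² = 3/7
CG = +√(3/7) = +0.654654

+0.654654  (= +√(3/7))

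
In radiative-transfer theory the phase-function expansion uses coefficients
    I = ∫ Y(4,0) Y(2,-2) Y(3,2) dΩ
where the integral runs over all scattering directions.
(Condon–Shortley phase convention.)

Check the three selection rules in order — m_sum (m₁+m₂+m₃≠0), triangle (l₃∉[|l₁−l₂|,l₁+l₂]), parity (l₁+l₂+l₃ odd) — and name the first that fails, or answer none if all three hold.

parity

azimuthal sum: 0 − 2 + 2 = 0  ✓
2 ≤ 3 ≤ 6 (triangle on l)  ✓
L = 4 + 2 + 3 = 9 (odd)  ✗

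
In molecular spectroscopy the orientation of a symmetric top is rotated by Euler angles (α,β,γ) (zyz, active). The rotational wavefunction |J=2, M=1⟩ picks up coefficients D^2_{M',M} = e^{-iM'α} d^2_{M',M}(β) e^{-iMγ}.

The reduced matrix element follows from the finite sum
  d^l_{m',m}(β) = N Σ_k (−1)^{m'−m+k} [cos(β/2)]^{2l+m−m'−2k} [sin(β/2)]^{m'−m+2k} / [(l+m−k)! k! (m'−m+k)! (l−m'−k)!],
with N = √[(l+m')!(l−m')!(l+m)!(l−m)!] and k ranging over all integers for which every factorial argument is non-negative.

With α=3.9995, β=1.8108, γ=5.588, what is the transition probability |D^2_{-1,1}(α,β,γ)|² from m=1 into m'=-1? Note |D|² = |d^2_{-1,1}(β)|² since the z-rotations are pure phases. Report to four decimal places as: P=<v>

D^2_{-1,1}(3.9995,1.8108,5.5880) = e^{-i·-1·3.9995}·d^2_{-1,1}(1.8108)·e^{-i·1·5.5880}. Compute d first:
With c≡cos(β/2)=0.617371 and s≡sin(β/2)=0.786672, N=[1·6·6·1]^{1/2}=6.000000
k∈{2,3} keeps every argument non-negative
  k=2: (−1)^0·6.0000/(2)·0.6174^2·0.7867^2 = +0.707622
  k=3: (−1)^1·6.0000/(6)·0.6174^0·0.7867^4 = -0.382979
d^2_{-1,1}(1.8108) = +0.707622 -0.382979 = +0.324643
|D^2_{-1,1}|² = |d^2_{-1,1}(β)|² = (+0.324643)² = 0.105393 (the z-rotation phases have unit modulus)

P=0.1054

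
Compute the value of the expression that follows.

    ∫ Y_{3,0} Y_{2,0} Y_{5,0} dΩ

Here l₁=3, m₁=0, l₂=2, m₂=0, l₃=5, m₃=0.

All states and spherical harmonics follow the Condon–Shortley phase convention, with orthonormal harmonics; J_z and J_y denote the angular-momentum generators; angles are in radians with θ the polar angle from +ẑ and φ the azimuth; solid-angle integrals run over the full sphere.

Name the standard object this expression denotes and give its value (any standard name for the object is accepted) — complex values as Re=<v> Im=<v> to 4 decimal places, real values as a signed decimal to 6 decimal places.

Gaunt coefficient, +0.239615

This is a Gaunt coefficient — the integral of a triple product of spherical harmonics over the sphere.
m-sum 0 ✓  L=10 even ✓  1≤5≤5 ✓
Π(2lᵢ+1) = 7×5×11 = 385
triangle coeff Δ(3,2,5) = 1/2310
Σ_t [0,0]: t=0:+1/144 = 1/144
(3j)²=10/231 [(3 2 5; 0 0 0)], sign=-1
(m-triple is (0,0,0) — same symbol as above.)
⇒ 4πI² = 500/693
I = (+1)√(500/693/(4π)) = 0.23961470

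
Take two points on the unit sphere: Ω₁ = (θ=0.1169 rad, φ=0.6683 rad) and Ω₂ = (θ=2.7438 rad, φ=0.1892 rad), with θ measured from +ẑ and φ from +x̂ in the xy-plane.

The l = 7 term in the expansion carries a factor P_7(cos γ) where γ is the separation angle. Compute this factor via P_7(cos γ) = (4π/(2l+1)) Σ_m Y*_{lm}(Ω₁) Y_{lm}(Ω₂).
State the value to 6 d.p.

0.411000

Addition theorem: P_7(cos γ) = (4π/15) Σ_m Y*_{lm}(Ω₁) Y_{lm}(Ω₂), m = −7…7:
  [-7]  conj(Y_{7,-7})(Ω₁) = -0.000000-0.000000i ; Y_{7,-7}(Ω₂) = +0.000160-0.000635i ; Δ = -0.000000-0.000000i
  [-6]  conj(Y_{7,-6})(Ω₁) = -0.000003-0.000004i ; Y_{7,-6}(Ω₂) = -0.002460+0.005285i ; Δ = +0.000000-0.000000i
  [-5]  conj(Y_{7,-5})(Ω₁) = -0.000092-0.000019i ; Y_{7,-5}(Ω₂) = +0.018816-0.026091i ; Δ = -0.000002+0.000002i
  [-4]  conj(Y_{7,-4})(Ω₁) = -0.001182+0.000598i ; Y_{7,-4}(Ω₂) = -0.089162+0.084202i ; Δ = +0.000055-0.000153i
  [-3]  conj(Y_{7,-3})(Ω₁) = -0.005687+0.012268i ; Y_{7,-3}(Ω₂) = +0.272265-0.173593i ; Δ = +0.000581+0.004327i
  [-2]  conj(Y_{7,-2})(Ω₁) = +0.022385+0.093827i ; Y_{7,-2}(Ω₂) = -0.499017+0.198389i ; Δ = -0.029785-0.042380i
  [-1]  conj(Y_{7,-1})(Ω₁) = +0.340711+0.268989i ; Y_{7,-1}(Ω₂) = +0.378077-0.072398i ; Δ = +0.148289+0.077031i
  [+0]  conj(Y_{7,0})(Ω₁) = +0.893200-0.000000i ; Y_{7,0}(Ω₂) = +0.282488+0.000000i ; Δ = +0.252318+0.000000i
  [+1]  conj(Y_{7,1})(Ω₁) = -0.340711+0.268989i ; Y_{7,1}(Ω₂) = -0.378077-0.072398i ; Δ = +0.148289-0.077031i
  [+2]  conj(Y_{7,2})(Ω₁) = +0.022385-0.093827i ; Y_{7,2}(Ω₂) = -0.499017-0.198389i ; Δ = -0.029785+0.042380i
  [+3]  conj(Y_{7,3})(Ω₁) = +0.005687+0.012268i ; Y_{7,3}(Ω₂) = -0.272265-0.173593i ; Δ = +0.000581-0.004327i
  [+4]  conj(Y_{7,4})(Ω₁) = -0.001182-0.000598i ; Y_{7,4}(Ω₂) = -0.089162-0.084202i ; Δ = +0.000055+0.000153i
  [+5]  conj(Y_{7,5})(Ω₁) = +0.000092-0.000019i ; Y_{7,5}(Ω₂) = -0.018816-0.026091i ; Δ = -0.000002-0.000002i
  [+6]  conj(Y_{7,6})(Ω₁) = -0.000003+0.000004i ; Y_{7,6}(Ω₂) = -0.002460-0.005285i ; Δ = +0.000000+0.000000i
  [+7]  conj(Y_{7,7})(Ω₁) = +0.000000-0.000000i ; Y_{7,7}(Ω₂) = -0.000160-0.000635i ; Δ = -0.000000+0.000000i
Σ over m = +0.490596+0.000000i; ×(4π/15) → +0.411000+0.000000i. Real part: 0.411000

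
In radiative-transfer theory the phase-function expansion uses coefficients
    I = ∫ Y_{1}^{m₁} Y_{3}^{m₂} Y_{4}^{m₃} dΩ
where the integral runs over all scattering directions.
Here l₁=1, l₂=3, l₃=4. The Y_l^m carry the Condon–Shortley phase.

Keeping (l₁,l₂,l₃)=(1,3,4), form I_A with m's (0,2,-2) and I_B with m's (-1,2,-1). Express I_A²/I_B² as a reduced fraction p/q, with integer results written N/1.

4/1

Shared (l₁,l₂,l₃)=(1,3,4): N and (l;000)² cancel in I_A²/I_B².
A: Δ = 0!·2!·6!/9! = 1/252; Racah Σ t=0..0: t=0:+1/120 = 1/120; ⇒ 3j(1 3 4; 0 2 -2)² = 1/21, sgn +1
B: Δ = 0!·2!·6!/9! = 1/252; Racah Σ t=0..0: t=0:+1/240 = 1/240; ⇒ 3j(1 3 4; -1 2 -1)² = 1/84, sgn -1
I_A²/I_B² = (1/21)/(1/84) = 4/1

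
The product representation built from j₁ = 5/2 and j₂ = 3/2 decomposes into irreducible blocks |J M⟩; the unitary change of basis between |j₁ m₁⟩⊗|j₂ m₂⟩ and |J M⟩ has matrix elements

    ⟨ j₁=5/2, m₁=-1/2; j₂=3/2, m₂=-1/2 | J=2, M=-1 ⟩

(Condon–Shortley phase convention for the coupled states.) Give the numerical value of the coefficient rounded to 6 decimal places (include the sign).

-0.545545

√[5·2!3!1!/7! · 2!3!1!2!1!3!] = √(12/7)
  +(−1)^0/∏(0,2,3,1,0,0)! = 1/12  (running 1/12)
  +(−1)^1/∏(1,1,2,0,1,1)! = -1/2  (running -5/12)
⟨..|..⟩ = √(12/7)·(-5/12) = -0.545545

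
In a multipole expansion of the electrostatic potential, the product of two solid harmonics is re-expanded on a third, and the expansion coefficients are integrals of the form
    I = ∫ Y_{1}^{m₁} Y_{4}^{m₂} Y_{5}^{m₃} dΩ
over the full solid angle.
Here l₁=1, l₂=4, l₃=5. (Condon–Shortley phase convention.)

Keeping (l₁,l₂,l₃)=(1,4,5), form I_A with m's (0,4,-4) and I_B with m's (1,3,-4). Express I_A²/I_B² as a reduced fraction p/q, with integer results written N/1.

1/4

Shared (l₁,l₂,l₃)=(1,4,5): N and (l;000)² cancel in I_A²/I_B².
A: Δ = 0!·2!·8!/11! = 1/495; Racah Σ t=0..0: t=0:+1/40320 = 1/40320; ⇒ 3j(1 4 5; 0 4 -4)² = 1/55, sgn -1
B: Δ = 0!·2!·8!/11! = 1/495; Racah Σ t=0..0: t=0:+1/10080 = 1/10080; ⇒ 3j(1 4 5; 1 3 -4)² = 4/55, sgn -1
I_A²/I_B² = (1/55)/(4/55) = 1/4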